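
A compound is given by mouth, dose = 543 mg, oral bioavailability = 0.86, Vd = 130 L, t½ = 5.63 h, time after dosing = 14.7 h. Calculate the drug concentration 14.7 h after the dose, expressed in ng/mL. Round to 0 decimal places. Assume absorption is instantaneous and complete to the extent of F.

588 ng/mL

Amount reaching circulation = F × Dose = 0.86 × 543.0 = 467.0 mg
C₀ = F·Dose / Vd = 467.0 / 130 = 3.592 mg/L
k = ln2 / t½ = 0.693147 / 5.63 = 0.1231 h⁻¹
C = C₀ · e^(−k·t) = 3.592 × e^(−0.1231 × 14.7)
  = 3.592 × 0.1637 = 0.5880 mg/L
Convert: 0.5880 mg/L × 1000 = 588.0 ng/mL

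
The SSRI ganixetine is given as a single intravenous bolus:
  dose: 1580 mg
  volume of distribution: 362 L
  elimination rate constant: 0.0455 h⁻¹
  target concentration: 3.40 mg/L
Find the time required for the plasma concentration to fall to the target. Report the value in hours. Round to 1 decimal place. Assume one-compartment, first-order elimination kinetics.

C₀ = Dose / Vd = 1580 / 362 = 4.365 mg/L
t = ln(C₀ / C) / k = ln(4.365 / 3.40) / 0.04550
  = ln(1.284) / 0.04550 = 0.2500 / 0.04550 = 5.495 h

5.5 h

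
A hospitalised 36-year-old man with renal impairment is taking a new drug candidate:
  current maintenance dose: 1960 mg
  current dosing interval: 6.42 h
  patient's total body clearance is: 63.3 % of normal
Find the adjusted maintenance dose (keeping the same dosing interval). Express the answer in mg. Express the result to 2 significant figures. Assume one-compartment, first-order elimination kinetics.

To keep the same average steady-state level, dosing rate must scale with clearance.
CL ratio = 63.3 / 100 = 0.6330
New dose (same interval) = 1960 × 0.6330 = 1241 mg

1200 mg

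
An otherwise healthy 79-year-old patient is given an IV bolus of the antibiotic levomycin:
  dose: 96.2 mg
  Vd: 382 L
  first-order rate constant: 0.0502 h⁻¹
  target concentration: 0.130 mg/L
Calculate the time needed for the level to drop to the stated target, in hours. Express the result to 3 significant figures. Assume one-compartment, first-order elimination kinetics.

13.2 h

C₀ = Dose / Vd = 96.20 / 382 = 0.2518 mg/L
t = ln(C₀ / C) / k = ln(0.2518 / 0.130) / 0.05020
  = ln(1.937) / 0.05020 = 0.6611 / 0.05020 = 13.17 h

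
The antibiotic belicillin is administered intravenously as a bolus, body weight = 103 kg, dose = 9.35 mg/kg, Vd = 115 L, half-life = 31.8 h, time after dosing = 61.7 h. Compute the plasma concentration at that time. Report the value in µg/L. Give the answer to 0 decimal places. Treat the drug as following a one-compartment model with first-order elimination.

2182 µg/L

Total dose = 9.35 × 103 = 963.1 mg
C₀ = Dose / Vd = 963.1 / 115 = 8.375 mg/L
k = ln2 / t½ = 0.693147 / 31.8 = 0.02180 h⁻¹
C = C₀ · e^(−k·t) = 8.375 × e^(−0.02180 × 61.7)
  = 8.375 × 0.2605 = 2.182 mg/L
Convert: 2.182 mg/L × 1000 = 2182 µg/L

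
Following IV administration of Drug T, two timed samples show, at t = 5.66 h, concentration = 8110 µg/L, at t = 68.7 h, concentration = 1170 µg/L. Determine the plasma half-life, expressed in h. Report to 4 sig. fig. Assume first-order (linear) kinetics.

k = ln(C₁/C₂) / (t₂ − t₁) = ln(8110/1170) / (68.7 − 5.66)
  = 1.936 / 63.04 = 0.03071 h⁻¹
t½ = ln2 / k = 0.693147 / 0.03071 = 22.57 h

22.57 h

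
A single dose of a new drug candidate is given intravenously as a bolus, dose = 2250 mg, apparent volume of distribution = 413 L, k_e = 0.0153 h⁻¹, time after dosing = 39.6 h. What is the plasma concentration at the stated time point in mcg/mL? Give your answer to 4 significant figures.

2.972 mcg/mL

C₀ = Dose / Vd = 2250 / 413 = 5.448 mg/L
C = C₀ · e^(−k·t) = 5.448 × e^(−0.01530 × 39.6)
  = 5.448 × 0.5456 = 2.972 mg/L
(2.972 mg/L = 2.972 mcg/mL)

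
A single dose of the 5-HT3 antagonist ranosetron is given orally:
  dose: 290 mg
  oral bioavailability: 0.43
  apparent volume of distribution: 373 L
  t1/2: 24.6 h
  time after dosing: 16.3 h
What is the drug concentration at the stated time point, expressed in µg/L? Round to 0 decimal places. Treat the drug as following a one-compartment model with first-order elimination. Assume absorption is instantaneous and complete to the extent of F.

Amount reaching circulation = F × Dose = 0.43 × 290.0 = 124.7 mg
C₀ = F·Dose / Vd = 124.7 / 373 = 0.3343 mg/L
k = ln2 / t½ = 0.693147 / 24.6 = 0.02818 h⁻¹
C = C₀ · e^(−k·t) = 0.3343 × e^(−0.02818 × 16.3)
  = 0.3343 × 0.6317 = 0.2112 mg/L
Convert: 0.2112 mg/L × 1000 = 211.2 µg/L

211 µg/L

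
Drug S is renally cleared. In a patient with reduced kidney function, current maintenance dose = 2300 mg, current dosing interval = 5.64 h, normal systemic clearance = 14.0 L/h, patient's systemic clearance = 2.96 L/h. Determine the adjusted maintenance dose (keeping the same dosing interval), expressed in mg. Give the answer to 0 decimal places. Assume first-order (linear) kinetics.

486 mg

To keep the same average steady-state level, dosing rate must scale with clearance.
CL ratio = 2.96 / 14.0 = 0.2114
New dose (same interval) = 2300 × 0.2114 = 486.2 mg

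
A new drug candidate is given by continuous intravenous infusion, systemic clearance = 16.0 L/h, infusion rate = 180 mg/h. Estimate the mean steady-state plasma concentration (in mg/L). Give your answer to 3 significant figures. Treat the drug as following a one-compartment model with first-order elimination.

At steady state Css = R₀ / CL = 180 / 16.00 = 11.25 mg/L

11.3 mg/L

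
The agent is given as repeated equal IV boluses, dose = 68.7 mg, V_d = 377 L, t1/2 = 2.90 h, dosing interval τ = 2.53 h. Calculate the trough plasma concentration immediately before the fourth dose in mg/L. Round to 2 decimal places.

0.18 mg/L

C₀ per dose = Dose / Vd = 68.7 / 377 = 0.1822 mg/L
k = ln2 / t½ = 0.693147 / 2.90 = 0.2390 h⁻¹
Fraction remaining after one interval: r = e^(−kτ) = e^(−0.2390 × 2.53) = 0.5463
Before dose 4, 3 doses have been given (aged 1τ, 2τ, 3τ).
C_trough = C₀ × (r + r² + … + r^3) = C₀ × r(1−r^3)/(1−r)
        = 0.1822 × 0.5463 × (1 − 0.1630) / (1 − 0.5463) = 0.1836 mg/L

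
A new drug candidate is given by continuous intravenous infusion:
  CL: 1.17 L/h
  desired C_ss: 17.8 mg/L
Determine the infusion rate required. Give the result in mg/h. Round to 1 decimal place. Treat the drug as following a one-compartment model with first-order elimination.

20.8 mg/h

At steady state, infusion rate R₀ = Css × CL = 17.8 × 1.170 = 20.83 mg/h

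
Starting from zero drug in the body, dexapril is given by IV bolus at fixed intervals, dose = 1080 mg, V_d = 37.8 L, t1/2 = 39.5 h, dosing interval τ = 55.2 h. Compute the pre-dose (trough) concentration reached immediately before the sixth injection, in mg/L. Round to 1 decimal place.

17.3 mg/L

C₀ per dose = Dose / Vd = 1080 / 37.8 = 28.57 mg/L
k = ln2 / t½ = 0.693147 / 39.5 = 0.01755 h⁻¹
Fraction remaining after one interval: r = e^(−kτ) = e^(−0.01755 × 55.2) = 0.3796
Before dose 6, 5 doses have been given (aged 1τ, 2τ, 3τ, 4τ, 5τ).
C_trough = C₀ × (r + r² + … + r^5) = C₀ × r(1−r^5)/(1−r)
        = 28.57 × 0.3796 × (1 − 0.007882) / (1 − 0.3796) = 17.34 mg/L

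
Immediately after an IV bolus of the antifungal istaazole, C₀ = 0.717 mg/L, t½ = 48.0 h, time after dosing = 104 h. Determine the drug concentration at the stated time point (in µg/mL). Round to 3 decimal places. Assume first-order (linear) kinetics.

k = ln2 / t½ = 0.693147 / 48.0 = 0.01444 h⁻¹
C = C₀ · e^(−k·t) = 0.7170 × e^(−0.01444 × 104)
  = 0.7170 × 0.2227 = 0.1597 mg/L
(0.1597 mg/L = 0.1597 µg/mL)

0.160 µg/mL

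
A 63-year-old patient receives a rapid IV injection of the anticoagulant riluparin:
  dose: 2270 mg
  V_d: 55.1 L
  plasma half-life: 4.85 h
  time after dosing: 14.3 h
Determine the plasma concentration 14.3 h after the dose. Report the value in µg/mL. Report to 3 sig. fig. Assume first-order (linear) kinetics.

C₀ = Dose / Vd = 2270 / 55.1 = 41.20 mg/L
k = ln2 / t½ = 0.693147 / 4.85 = 0.1429 h⁻¹
C = C₀ · e^(−k·t) = 41.20 × e^(−0.1429 × 14.3)
  = 41.20 × 0.1296 = 5.340 mg/L
(5.340 mg/L = 5.340 µg/mL)

5.34 µg/mL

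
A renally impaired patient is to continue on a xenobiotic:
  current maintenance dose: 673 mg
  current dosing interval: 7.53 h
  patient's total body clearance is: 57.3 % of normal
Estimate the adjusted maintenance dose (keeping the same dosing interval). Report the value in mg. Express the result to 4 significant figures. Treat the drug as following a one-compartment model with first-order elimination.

To keep the same average steady-state level, dosing rate must scale with clearance.
CL ratio = 57.3 / 100 = 0.5730
New dose (same interval) = 673 × 0.5730 = 385.6 mg

385.6 mg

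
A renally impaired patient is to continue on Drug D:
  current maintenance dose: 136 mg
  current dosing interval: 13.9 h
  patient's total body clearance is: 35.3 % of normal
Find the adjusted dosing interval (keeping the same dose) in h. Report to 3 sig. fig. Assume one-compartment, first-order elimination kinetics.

39.4 h

To keep the same average steady-state level, dosing rate must scale with clearance.
CL ratio = 35.3 / 100 = 0.3530
New interval (same dose) = 13.9 / 0.3530 = 39.38 h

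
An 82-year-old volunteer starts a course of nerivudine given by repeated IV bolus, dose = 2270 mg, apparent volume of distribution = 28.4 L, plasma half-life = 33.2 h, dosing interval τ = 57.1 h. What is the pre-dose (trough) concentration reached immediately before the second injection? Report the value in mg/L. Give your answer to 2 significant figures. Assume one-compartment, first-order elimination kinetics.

24 mg/L

C₀ per dose = Dose / Vd = 2270 / 28.4 = 79.93 mg/L
k = ln2 / t½ = 0.693147 / 33.2 = 0.02088 h⁻¹
Fraction remaining after one interval: r = e^(−kτ) = e^(−0.02088 × 57.1) = 0.3035
Before dose 2, 1 dose has been given (aged 1τ).
C_trough = C₀ × r = 79.93 × 0.3035 = 24.26 mg/L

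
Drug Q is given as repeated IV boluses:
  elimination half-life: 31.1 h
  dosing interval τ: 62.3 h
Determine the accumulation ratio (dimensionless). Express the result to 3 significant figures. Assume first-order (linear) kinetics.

k = ln2 / t½ = 0.693147 / 31.1 = 0.02229 h⁻¹
e^(−kτ) = e^(−0.02229 × 62.3) = 0.2494
Accumulation ratio R = 1 / (1 − e^(−kτ)) = 1 / (1 − 0.2494) = 1.332

1.33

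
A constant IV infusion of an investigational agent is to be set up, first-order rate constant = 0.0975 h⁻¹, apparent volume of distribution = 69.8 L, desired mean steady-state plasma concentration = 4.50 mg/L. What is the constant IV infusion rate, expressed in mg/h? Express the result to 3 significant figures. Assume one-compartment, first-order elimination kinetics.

30.6 mg/h

CL = k × Vd = 0.09750 × 69.8 = 6.806 L/h
At steady state, infusion rate R₀ = Css × CL = 4.50 × 6.806 = 30.63 mg/h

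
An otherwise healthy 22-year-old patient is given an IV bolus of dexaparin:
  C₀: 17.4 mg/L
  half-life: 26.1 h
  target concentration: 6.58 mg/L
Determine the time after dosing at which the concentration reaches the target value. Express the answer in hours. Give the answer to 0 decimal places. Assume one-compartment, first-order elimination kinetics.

37 h

k = ln2 / t½ = 0.693147 / 26.1 = 0.02656 h⁻¹
t = ln(C₀ / C) / k = ln(17.40 / 6.58) / 0.02656
  = ln(2.644) / 0.02656 = 0.9723 / 0.02656 = 36.61 h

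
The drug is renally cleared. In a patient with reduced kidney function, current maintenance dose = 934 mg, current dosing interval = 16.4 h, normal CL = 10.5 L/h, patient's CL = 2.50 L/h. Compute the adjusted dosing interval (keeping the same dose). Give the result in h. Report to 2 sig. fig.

To keep the same average steady-state level, dosing rate must scale with clearance.
CL ratio = 2.50 / 10.5 = 0.2381
New interval (same dose) = 16.4 / 0.2381 = 68.88 h

69 h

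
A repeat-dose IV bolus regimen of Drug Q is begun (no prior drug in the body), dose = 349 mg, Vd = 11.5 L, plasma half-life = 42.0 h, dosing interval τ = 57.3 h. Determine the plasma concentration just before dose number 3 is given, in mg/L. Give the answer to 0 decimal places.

C₀ per dose = Dose / Vd = 349 / 11.5 = 30.35 mg/L
k = ln2 / t½ = 0.693147 / 42.0 = 0.01650 h⁻¹
Fraction remaining after one interval: r = e^(−kτ) = e^(−0.01650 × 57.3) = 0.3885
Before dose 3, 2 doses have been given (aged 1τ, 2τ).
C_trough = C₀ × (r + r²) = 30.35 × (0.3885 + 0.1509) = 16.37 mg/L

16 mg/L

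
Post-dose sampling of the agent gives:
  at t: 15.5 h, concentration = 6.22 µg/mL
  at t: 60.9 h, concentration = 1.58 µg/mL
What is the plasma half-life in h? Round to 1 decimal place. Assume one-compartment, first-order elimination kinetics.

23.0 h

k = ln(C₁/C₂) / (t₂ − t₁) = ln(6.22/1.58) / (60.9 − 15.5)
  = 1.370 / 45.40 = 0.03018 h⁻¹
t½ = ln2 / k = 0.693147 / 0.03018 = 22.97 h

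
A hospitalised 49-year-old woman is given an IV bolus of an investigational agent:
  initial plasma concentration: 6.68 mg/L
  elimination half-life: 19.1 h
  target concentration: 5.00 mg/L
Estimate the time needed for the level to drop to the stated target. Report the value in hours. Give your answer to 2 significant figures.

8.0 h

k = ln2 / t½ = 0.693147 / 19.1 = 0.03629 h⁻¹
t = ln(C₀ / C) / k = ln(6.680 / 5.00) / 0.03629
  = ln(1.336) / 0.03629 = 0.2897 / 0.03629 = 7.983 h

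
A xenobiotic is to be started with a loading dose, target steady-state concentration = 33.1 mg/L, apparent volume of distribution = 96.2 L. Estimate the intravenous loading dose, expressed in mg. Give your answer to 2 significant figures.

3200 mg

LD = Css × Vd = 33.1 × 96.2 = 3184 mg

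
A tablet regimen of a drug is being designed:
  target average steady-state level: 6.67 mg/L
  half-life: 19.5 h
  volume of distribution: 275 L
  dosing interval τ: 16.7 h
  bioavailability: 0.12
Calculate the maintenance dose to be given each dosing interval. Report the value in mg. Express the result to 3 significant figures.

k = ln2 / t½ = 0.693147 / 19.5 = 0.03555 h⁻¹
CL = k × Vd = 0.03555 × 275 = 9.776 L/h
At steady state, F × (Dose/τ) = Css × CL.
Dose = Css × CL × τ / F = 6.67 × 9.776 × 16.7 / 0.12 = 9074 mg

9070 mg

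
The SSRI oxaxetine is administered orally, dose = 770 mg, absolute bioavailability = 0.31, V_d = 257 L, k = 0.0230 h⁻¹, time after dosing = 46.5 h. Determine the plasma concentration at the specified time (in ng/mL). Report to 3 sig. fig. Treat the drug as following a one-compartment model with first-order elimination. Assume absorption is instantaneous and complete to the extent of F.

Amount reaching circulation = F × Dose = 0.31 × 770.0 = 238.7 mg
C₀ = F·Dose / Vd = 238.7 / 257 = 0.9288 mg/L
C = C₀ · e^(−k·t) = 0.9288 × e^(−0.02300 × 46.5)
  = 0.9288 × 0.3432 = 0.3188 mg/L
Convert: 0.3188 mg/L × 1000 = 318.8 ng/mL

319 ng/mL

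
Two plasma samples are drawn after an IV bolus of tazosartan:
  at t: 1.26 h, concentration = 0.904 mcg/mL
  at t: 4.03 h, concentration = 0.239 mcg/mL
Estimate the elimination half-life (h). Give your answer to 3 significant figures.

k = ln(C₁/C₂) / (t₂ − t₁) = ln(0.904/0.239) / (4.03 − 1.26)
  = 1.330 / 2.770 = 0.4801 h⁻¹
t½ = ln2 / k = 0.693147 / 0.4801 = 1.444 h

1.44 h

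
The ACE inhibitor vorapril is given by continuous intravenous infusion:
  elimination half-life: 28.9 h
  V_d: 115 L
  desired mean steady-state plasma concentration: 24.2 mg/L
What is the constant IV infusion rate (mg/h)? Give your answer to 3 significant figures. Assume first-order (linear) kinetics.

k = ln2 / t½ = 0.693147 / 28.9 = 0.02398 h⁻¹
CL = k × Vd = 0.02398 × 115 = 2.758 L/h
At steady state, infusion rate R₀ = Css × CL = 24.2 × 2.758 = 66.74 mg/h

66.7 mg/h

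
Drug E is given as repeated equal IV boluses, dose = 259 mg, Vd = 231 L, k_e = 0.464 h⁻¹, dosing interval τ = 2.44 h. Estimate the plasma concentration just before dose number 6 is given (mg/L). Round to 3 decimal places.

0.531 mg/L

C₀ per dose = Dose / Vd = 259 / 231 = 1.121 mg/L
Fraction remaining after one interval: r = e^(−kτ) = e^(−0.4640 × 2.44) = 0.3223
Before dose 6, 5 doses have been given (aged 1τ, 2τ, 3τ, 4τ, 5τ).
C_trough = C₀ × (r + r² + … + r^5) = C₀ × r(1−r^5)/(1−r)
        = 1.121 × 0.3223 × (1 − 0.003478) / (1 − 0.3223) = 0.5313 mg/L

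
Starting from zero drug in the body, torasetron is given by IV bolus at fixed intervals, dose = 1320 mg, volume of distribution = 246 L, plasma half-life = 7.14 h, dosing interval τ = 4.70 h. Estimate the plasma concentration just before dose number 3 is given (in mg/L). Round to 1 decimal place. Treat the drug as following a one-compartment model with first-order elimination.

C₀ per dose = Dose / Vd = 1320 / 246 = 5.366 mg/L
k = ln2 / t½ = 0.693147 / 7.14 = 0.09708 h⁻¹
Fraction remaining after one interval: r = e^(−kτ) = e^(−0.09708 × 4.70) = 0.6336
Before dose 3, 2 doses have been given (aged 1τ, 2τ).
C_trough = C₀ × (r + r²) = 5.366 × (0.6336 + 0.4014) = 5.554 mg/L

5.6 mg/L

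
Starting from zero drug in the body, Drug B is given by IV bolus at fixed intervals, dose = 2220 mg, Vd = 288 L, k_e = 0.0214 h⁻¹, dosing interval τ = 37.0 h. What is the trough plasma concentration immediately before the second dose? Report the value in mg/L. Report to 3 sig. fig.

C₀ per dose = Dose / Vd = 2220 / 288 = 7.708 mg/L
Fraction remaining after one interval: r = e^(−kτ) = e^(−0.02140 × 37.0) = 0.4530
Before dose 2, 1 dose has been given (aged 1τ).
C_trough = C₀ × r = 7.708 × 0.4530 = 3.492 mg/L

3.49 mg/L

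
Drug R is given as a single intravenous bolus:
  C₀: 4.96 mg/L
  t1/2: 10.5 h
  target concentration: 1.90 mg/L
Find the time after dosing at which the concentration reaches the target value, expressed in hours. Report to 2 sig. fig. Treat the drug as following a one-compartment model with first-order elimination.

k = ln2 / t½ = 0.693147 / 10.5 = 0.06601 h⁻¹
t = ln(C₀ / C) / k = ln(4.960 / 1.90) / 0.06601
  = ln(2.611) / 0.06601 = 0.9597 / 0.06601 = 14.54 h

15 h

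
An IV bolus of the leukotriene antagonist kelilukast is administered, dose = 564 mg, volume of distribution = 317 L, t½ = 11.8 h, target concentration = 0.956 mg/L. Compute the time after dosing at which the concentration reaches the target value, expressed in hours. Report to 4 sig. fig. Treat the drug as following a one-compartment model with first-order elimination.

C₀ = Dose / Vd = 564.0 / 317 = 1.779 mg/L
k = ln2 / t½ = 0.693147 / 11.8 = 0.05874 h⁻¹
t = ln(C₀ / C) / k = ln(1.779 / 0.956) / 0.05874
  = ln(1.861) / 0.05874 = 0.6211 / 0.05874 = 10.57 h

10.57 h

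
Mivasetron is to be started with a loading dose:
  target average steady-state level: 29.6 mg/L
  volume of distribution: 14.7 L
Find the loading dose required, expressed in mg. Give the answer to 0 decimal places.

435 mg

LD = Css × Vd = 29.6 × 14.7 = 435.1 mg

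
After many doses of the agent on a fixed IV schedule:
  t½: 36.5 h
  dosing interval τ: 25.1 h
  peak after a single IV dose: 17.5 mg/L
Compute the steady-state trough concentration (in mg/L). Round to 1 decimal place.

k = ln2 / t½ = 0.693147 / 36.5 = 0.01899 h⁻¹
e^(−kτ) = e^(−0.01899 × 25.1) = 0.6209
Accumulation ratio R = 1 / (1 − e^(−kτ)) = 1 / (1 − 0.6209) = 2.638
Steady-state trough = C₀ × R × e^(−kτ) = 17.5 × 2.638 × 0.6209 = 28.66 mg/L

28.7 mg/L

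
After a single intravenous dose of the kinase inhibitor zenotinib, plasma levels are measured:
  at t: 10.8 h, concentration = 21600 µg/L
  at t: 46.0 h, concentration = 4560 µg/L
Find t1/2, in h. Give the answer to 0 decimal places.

16 h

k = ln(C₁/C₂) / (t₂ − t₁) = ln(21600/4560) / (46.0 − 10.8)
  = 1.555 / 35.20 = 0.04418 h⁻¹
t½ = ln2 / k = 0.693147 / 0.04418 = 15.69 h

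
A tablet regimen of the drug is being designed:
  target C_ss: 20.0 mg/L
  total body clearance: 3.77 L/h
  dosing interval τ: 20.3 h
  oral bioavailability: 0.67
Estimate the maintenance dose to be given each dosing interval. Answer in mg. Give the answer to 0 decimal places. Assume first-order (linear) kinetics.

At steady state, F × (Dose/τ) = Css × CL.
Dose = Css × CL × τ / F = 20.0 × 3.770 × 20.3 / 0.67 = 2285 mg

2285 mg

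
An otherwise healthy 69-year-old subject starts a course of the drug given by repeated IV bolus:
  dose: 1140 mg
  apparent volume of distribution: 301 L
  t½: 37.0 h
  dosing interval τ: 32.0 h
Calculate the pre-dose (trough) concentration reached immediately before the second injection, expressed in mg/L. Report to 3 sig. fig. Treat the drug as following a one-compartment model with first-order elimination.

2.08 mg/L

C₀ per dose = Dose / Vd = 1140 / 301 = 3.787 mg/L
k = ln2 / t½ = 0.693147 / 37.0 = 0.01873 h⁻¹
Fraction remaining after one interval: r = e^(−kτ) = e^(−0.01873 × 32.0) = 0.5492
Before dose 2, 1 dose has been given (aged 1τ).
C_trough = C₀ × r = 3.787 × 0.5492 = 2.080 mg/L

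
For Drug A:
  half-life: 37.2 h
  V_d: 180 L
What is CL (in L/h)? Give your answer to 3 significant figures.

k = ln2 / t½ = 0.693147 / 37.2 = 0.01863 h⁻¹
CL = k × Vd = 0.01863 × 180 = 3.353 L/h

3.35 L/h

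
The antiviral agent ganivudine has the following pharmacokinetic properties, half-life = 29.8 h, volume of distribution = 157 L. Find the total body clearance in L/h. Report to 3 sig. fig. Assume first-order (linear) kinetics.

3.65 L/h

k = ln2 / t½ = 0.693147 / 29.8 = 0.02326 h⁻¹
CL = k × Vd = 0.02326 × 157 = 3.652 L/h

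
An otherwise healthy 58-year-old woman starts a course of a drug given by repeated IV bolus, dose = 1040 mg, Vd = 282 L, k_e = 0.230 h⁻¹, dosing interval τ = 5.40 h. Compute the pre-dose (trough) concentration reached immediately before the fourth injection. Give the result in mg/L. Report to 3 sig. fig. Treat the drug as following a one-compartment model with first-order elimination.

1.46 mg/L

C₀ per dose = Dose / Vd = 1040 / 282 = 3.688 mg/L
Fraction remaining after one interval: r = e^(−kτ) = e^(−0.2300 × 5.40) = 0.2888
Before dose 4, 3 doses have been given (aged 1τ, 2τ, 3τ).
C_trough = C₀ × (r + r² + … + r^3) = C₀ × r(1−r^3)/(1−r)
        = 3.688 × 0.2888 × (1 − 0.02409) / (1 − 0.2888) = 1.462 mg/L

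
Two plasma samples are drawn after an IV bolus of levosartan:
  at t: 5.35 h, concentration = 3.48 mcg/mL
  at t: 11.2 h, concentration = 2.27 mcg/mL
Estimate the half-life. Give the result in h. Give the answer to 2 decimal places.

k = ln(C₁/C₂) / (t₂ − t₁) = ln(3.48/2.27) / (11.2 − 5.35)
  = 0.4273 / 5.850 = 0.07304 h⁻¹
t½ = ln2 / k = 0.693147 / 0.07304 = 9.490 h

9.49 h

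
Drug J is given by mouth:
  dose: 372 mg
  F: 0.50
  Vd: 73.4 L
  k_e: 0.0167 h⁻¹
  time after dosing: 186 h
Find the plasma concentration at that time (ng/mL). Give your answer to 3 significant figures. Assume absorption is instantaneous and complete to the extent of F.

Amount reaching circulation = F × Dose = 0.50 × 372.0 = 186.0 mg
C₀ = F·Dose / Vd = 186.0 / 73.4 = 2.534 mg/L
C = C₀ · e^(−k·t) = 2.534 × e^(−0.01670 × 186)
  = 2.534 × 0.04477 = 0.1134 mg/L
Convert: 0.1134 mg/L × 1000 = 113.4 ng/mL

113 ng/mL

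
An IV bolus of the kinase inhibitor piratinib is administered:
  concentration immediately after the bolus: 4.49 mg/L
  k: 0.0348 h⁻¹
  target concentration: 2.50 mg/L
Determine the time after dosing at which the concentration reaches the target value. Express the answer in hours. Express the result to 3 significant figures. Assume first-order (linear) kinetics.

t = ln(C₀ / C) / k = ln(4.490 / 2.50) / 0.03480
  = ln(1.796) / 0.03480 = 0.5856 / 0.03480 = 16.83 h

16.8 h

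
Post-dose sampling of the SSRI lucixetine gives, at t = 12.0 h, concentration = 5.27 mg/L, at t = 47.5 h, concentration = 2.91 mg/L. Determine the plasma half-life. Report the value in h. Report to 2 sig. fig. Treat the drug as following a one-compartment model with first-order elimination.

k = ln(C₁/C₂) / (t₂ − t₁) = ln(5.27/2.91) / (47.5 − 12.0)
  = 0.5939 / 35.50 = 0.01673 h⁻¹
t½ = ln2 / k = 0.693147 / 0.01673 = 41.43 h

41 h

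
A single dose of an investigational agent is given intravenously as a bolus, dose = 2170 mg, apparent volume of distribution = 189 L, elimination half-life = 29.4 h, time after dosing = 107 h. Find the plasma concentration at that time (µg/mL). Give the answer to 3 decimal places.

0.921 µg/mL

C₀ = Dose / Vd = 2170 / 189 = 11.48 mg/L
k = ln2 / t½ = 0.693147 / 29.4 = 0.02358 h⁻¹
C = C₀ · e^(−k·t) = 11.48 × e^(−0.02358 × 107)
  = 11.48 × 0.08021 = 0.9208 mg/L
(0.9208 mg/L = 0.9208 µg/mL)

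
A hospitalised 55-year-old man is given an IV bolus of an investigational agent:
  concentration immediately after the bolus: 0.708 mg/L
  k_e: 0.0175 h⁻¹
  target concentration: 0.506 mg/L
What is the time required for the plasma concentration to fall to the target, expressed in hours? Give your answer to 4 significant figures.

19.19 h

t = ln(C₀ / C) / k = ln(0.7080 / 0.506) / 0.01750
  = ln(1.399) / 0.01750 = 0.3358 / 0.01750 = 19.19 h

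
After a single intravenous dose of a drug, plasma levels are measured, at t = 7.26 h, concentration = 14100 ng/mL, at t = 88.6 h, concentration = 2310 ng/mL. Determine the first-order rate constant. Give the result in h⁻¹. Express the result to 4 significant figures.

0.02224 h⁻¹

k = ln(C₁/C₂) / (t₂ − t₁) = ln(14100/2310) / (88.6 − 7.26)
  = 1.809 / 81.34 = 0.02224 h⁻¹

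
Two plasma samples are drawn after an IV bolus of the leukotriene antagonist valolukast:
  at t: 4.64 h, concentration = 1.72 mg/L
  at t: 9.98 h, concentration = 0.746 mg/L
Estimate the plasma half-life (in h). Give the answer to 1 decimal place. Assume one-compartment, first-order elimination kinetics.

k = ln(C₁/C₂) / (t₂ − t₁) = ln(1.72/0.746) / (9.98 − 4.64)
  = 0.8354 / 5.340 = 0.1564 h⁻¹
t½ = ln2 / k = 0.693147 / 0.1564 = 4.432 h

4.4 h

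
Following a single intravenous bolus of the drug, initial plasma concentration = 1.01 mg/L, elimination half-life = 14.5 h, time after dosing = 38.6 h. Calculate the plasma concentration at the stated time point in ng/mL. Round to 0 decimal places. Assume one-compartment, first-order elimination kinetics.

k = ln2 / t½ = 0.693147 / 14.5 = 0.04780 h⁻¹
C = C₀ · e^(−k·t) = 1.010 × e^(−0.04780 × 38.6)
  = 1.010 × 0.1580 = 0.1596 mg/L
Convert: 0.1596 mg/L × 1000 = 159.6 ng/mL

160 ng/mL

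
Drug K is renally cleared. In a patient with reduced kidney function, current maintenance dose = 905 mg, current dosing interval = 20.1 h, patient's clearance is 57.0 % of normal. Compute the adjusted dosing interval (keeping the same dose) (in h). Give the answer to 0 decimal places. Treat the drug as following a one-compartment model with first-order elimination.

35 h

To keep the same average steady-state level, dosing rate must scale with clearance.
CL ratio = 57.0 / 100 = 0.5700
New interval (same dose) = 20.1 / 0.5700 = 35.26 h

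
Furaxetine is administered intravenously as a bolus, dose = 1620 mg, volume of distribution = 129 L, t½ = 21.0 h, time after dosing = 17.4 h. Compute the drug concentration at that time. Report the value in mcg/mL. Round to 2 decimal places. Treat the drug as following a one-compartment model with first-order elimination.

7.07 mcg/mL

C₀ = Dose / Vd = 1620 / 129 = 12.56 mg/L
k = ln2 / t½ = 0.693147 / 21.0 = 0.03301 h⁻¹
C = C₀ · e^(−k·t) = 12.56 × e^(−0.03301 × 17.4)
  = 12.56 × 0.5631 = 7.073 mg/L
(7.073 mg/L = 7.073 mcg/mL)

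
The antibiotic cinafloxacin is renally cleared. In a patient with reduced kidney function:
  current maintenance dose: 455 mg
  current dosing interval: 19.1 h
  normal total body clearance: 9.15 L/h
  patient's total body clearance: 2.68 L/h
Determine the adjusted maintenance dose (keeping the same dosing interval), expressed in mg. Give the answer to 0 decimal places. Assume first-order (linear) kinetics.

133 mg

To keep the same average steady-state level, dosing rate must scale with clearance.
CL ratio = 2.68 / 9.15 = 0.2929
New dose (same interval) = 455 × 0.2929 = 133.3 mg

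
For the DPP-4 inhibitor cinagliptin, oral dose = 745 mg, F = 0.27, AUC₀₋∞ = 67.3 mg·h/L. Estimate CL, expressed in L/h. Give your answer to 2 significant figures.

3.0 L/h

CL = F·Dose / AUC = 0.27 × 745 / 67.3 = 2.989 L/h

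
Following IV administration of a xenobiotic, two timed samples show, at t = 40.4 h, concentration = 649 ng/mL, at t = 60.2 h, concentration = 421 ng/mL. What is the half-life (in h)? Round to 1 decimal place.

31.7 h

k = ln(C₁/C₂) / (t₂ − t₁) = ln(649/421) / (60.2 − 40.4)
  = 0.4328 / 19.80 = 0.02186 h⁻¹
t½ = ln2 / k = 0.693147 / 0.02186 = 31.71 h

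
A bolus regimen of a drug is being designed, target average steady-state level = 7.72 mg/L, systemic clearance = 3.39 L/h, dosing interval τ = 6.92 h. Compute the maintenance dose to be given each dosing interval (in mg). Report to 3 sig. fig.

At steady state, Dose/τ = Css × CL.
Dose = Css × CL × τ = 7.72 × 3.390 × 6.92 = 181.1 mg

181 mg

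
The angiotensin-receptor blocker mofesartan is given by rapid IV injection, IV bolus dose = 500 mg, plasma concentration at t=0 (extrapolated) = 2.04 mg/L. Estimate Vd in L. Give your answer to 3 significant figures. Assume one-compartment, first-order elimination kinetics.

245 L

Vd = Dose / C₀ = 500.0 / 2.04 = 245.1 L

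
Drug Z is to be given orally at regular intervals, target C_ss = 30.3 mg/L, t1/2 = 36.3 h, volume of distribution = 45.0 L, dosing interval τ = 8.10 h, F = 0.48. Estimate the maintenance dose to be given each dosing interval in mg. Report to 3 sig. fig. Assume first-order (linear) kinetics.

k = ln2 / t½ = 0.693147 / 36.3 = 0.01909 h⁻¹
CL = k × Vd = 0.01909 × 45.0 = 0.8591 L/h
At steady state, F × (Dose/τ) = Css × CL.
Dose = Css × CL × τ / F = 30.3 × 0.8591 × 8.10 / 0.48 = 439.3 mg

439 mg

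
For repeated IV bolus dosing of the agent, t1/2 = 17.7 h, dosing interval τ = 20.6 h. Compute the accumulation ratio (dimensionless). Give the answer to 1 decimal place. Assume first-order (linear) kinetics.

1.8

k = ln2 / t½ = 0.693147 / 17.7 = 0.03916 h⁻¹
e^(−kτ) = e^(−0.03916 × 20.6) = 0.4463
Accumulation ratio R = 1 / (1 − e^(−kτ)) = 1 / (1 − 0.4463) = 1.806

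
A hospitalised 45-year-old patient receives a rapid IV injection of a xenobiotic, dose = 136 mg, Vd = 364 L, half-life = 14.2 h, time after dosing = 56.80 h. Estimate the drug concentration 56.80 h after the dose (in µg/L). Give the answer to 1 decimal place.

C₀ = Dose / Vd = 136.0 / 364 = 0.3736 mg/L
k = ln2 / t½ = 0.693147 / 14.2 = 0.04881 h⁻¹
t / t½ = 56.80 / 14.2 = 4 half-lives
C = C₀ × (1/2)^4 = 0.3736 × 0.06250 = 0.02335 mg/L
Convert: 0.02335 mg/L × 1000 = 23.35 µg/L

23.4 µg/L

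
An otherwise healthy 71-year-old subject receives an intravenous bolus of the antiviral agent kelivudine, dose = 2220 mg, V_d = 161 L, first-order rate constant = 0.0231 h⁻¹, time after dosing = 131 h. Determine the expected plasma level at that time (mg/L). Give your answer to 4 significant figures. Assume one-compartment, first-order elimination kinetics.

C₀ = Dose / Vd = 2220 / 161 = 13.79 mg/L
C = C₀ · e^(−k·t) = 13.79 × e^(−0.02310 × 131)
  = 13.79 × 0.04850 = 0.6688 mg/L

0.6688 mg/L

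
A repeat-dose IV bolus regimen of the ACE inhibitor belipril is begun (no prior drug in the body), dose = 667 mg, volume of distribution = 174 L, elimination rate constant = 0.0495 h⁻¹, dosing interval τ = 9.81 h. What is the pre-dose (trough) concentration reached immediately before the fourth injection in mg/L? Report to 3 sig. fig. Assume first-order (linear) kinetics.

C₀ per dose = Dose / Vd = 667 / 174 = 3.833 mg/L
Fraction remaining after one interval: r = e^(−kτ) = e^(−0.04950 × 9.81) = 0.6153
Before dose 4, 3 doses have been given (aged 1τ, 2τ, 3τ).
C_trough = C₀ × (r + r² + … + r^3) = C₀ × r(1−r^3)/(1−r)
        = 3.833 × 0.6153 × (1 − 0.2329) / (1 − 0.6153) = 4.703 mg/L

4.70 mg/L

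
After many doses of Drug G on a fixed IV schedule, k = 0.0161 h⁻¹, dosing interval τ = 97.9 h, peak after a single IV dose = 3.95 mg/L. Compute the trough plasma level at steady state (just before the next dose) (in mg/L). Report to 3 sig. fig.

1.03 mg/L

e^(−kτ) = e^(−0.01610 × 97.9) = 0.2068
Accumulation ratio R = 1 / (1 − e^(−kτ)) = 1 / (1 − 0.2068) = 1.261
Steady-state trough = C₀ × R × e^(−kτ) = 3.95 × 1.261 × 0.2068 = 1.030 mg/L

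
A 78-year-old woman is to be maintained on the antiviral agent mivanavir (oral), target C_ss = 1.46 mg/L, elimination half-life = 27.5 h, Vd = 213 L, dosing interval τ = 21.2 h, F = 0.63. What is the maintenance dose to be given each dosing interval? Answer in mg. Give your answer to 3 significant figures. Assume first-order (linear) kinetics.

k = ln2 / t½ = 0.693147 / 27.5 = 0.02521 h⁻¹
CL = k × Vd = 0.02521 × 213 = 5.370 L/h
At steady state, F × (Dose/τ) = Css × CL.
Dose = Css × CL × τ / F = 1.46 × 5.370 × 21.2 / 0.63 = 263.8 mg

264 mg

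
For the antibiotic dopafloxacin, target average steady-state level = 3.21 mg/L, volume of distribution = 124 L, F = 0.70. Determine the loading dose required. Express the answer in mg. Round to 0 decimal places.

569 mg

LD = Css × Vd / F = 3.21 × 124 / 0.70 = 568.6 mg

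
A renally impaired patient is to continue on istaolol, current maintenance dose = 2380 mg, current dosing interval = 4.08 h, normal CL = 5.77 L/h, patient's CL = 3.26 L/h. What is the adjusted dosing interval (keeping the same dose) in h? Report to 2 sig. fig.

7.2 h

To keep the same average steady-state level, dosing rate must scale with clearance.
CL ratio = 3.26 / 5.77 = 0.5650
New interval (same dose) = 4.08 / 0.5650 = 7.221 h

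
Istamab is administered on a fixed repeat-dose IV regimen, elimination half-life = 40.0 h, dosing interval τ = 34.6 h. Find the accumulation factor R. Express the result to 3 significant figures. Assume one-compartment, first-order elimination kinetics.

2.22

k = ln2 / t½ = 0.693147 / 40.0 = 0.01733 h⁻¹
e^(−kτ) = e^(−0.01733 × 34.6) = 0.5490
Accumulation ratio R = 1 / (1 − e^(−kτ)) = 1 / (1 − 0.5490) = 2.217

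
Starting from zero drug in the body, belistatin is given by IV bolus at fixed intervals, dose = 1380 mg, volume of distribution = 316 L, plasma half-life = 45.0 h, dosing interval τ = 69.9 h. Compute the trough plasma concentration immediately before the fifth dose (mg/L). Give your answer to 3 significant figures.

2.23 mg/L

C₀ per dose = Dose / Vd = 1380 / 316 = 4.367 mg/L
k = ln2 / t½ = 0.693147 / 45.0 = 0.01540 h⁻¹
Fraction remaining after one interval: r = e^(−kτ) = e^(−0.01540 × 69.9) = 0.3408
Before dose 5, 4 doses have been given (aged 1τ, 2τ, 3τ, 4τ).
C_trough = C₀ × (r + r² + … + r^4) = C₀ × r(1−r^4)/(1−r)
        = 4.367 × 0.3408 × (1 − 0.01349) / (1 − 0.3408) = 2.227 mg/L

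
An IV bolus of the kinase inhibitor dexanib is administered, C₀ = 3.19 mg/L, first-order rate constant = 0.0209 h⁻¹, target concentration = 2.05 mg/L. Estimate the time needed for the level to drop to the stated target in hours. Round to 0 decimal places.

t = ln(C₀ / C) / k = ln(3.190 / 2.05) / 0.02090
  = ln(1.556) / 0.02090 = 0.4421 / 0.02090 = 21.15 h

21 h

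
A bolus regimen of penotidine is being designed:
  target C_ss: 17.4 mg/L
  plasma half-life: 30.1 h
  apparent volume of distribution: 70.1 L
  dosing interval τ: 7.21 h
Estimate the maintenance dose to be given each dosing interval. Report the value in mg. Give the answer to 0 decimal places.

203 mg

k = ln2 / t½ = 0.693147 / 30.1 = 0.02303 h⁻¹
CL = k × Vd = 0.02303 × 70.1 = 1.614 L/h
At steady state, Dose/τ = Css × CL.
Dose = Css × CL × τ = 17.4 × 1.614 × 7.21 = 202.5 mg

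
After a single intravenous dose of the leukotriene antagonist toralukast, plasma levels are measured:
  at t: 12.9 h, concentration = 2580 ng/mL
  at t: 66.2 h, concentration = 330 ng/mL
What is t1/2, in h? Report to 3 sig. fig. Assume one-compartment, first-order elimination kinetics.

18.0 h

k = ln(C₁/C₂) / (t₂ − t₁) = ln(2580/330) / (66.2 − 12.9)
  = 2.056 / 53.30 = 0.03857 h⁻¹
t½ = ln2 / k = 0.693147 / 0.03857 = 17.97 h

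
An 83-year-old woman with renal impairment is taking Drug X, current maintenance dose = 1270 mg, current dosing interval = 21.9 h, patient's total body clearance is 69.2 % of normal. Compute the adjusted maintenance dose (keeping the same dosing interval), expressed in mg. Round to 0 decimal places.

879 mg

To keep the same average steady-state level, dosing rate must scale with clearance.
CL ratio = 69.2 / 100 = 0.6920
New dose (same interval) = 1270 × 0.6920 = 878.8 mg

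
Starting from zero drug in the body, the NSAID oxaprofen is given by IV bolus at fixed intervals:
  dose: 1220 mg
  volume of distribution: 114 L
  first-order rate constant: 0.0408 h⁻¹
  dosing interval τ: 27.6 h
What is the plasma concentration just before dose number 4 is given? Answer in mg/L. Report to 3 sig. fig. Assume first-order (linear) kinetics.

4.96 mg/L

C₀ per dose = Dose / Vd = 1220 / 114 = 10.70 mg/L
Fraction remaining after one interval: r = e^(−kτ) = e^(−0.04080 × 27.6) = 0.3243
Before dose 4, 3 doses have been given (aged 1τ, 2τ, 3τ).
C_trough = C₀ × (r + r² + … + r^3) = C₀ × r(1−r^3)/(1−r)
        = 10.70 × 0.3243 × (1 − 0.03411) / (1 − 0.3243) = 4.960 mg/L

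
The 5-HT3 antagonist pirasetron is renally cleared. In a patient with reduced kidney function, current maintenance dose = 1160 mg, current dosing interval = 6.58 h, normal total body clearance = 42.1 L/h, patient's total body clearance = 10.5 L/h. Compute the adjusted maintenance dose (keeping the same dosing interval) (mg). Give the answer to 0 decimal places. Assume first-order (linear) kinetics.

289 mg

To keep the same average steady-state level, dosing rate must scale with clearance.
CL ratio = 10.5 / 42.1 = 0.2494
New dose (same interval) = 1160 × 0.2494 = 289.3 mg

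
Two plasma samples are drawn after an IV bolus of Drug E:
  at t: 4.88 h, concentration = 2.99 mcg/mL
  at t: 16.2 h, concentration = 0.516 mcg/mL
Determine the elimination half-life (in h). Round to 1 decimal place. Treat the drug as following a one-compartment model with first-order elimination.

4.5 h

k = ln(C₁/C₂) / (t₂ − t₁) = ln(2.99/0.516) / (16.2 − 4.88)
  = 1.757 / 11.32 = 0.1552 h⁻¹
t½ = ln2 / k = 0.693147 / 0.1552 = 4.466 h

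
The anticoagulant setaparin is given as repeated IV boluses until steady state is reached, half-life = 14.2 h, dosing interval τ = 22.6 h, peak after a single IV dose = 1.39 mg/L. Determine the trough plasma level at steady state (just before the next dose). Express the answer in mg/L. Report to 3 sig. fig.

k = ln2 / t½ = 0.693147 / 14.2 = 0.04881 h⁻¹
e^(−kτ) = e^(−0.04881 × 22.6) = 0.3318
Accumulation ratio R = 1 / (1 − e^(−kτ)) = 1 / (1 − 0.3318) = 1.497
Steady-state trough = C₀ × R × e^(−kτ) = 1.39 × 1.497 × 0.3318 = 0.6904 mg/L

0.690 mg/L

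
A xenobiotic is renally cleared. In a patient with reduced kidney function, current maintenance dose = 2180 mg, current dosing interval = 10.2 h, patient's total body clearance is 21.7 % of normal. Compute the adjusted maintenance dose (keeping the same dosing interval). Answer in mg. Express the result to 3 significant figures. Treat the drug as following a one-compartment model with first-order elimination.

To keep the same average steady-state level, dosing rate must scale with clearance.
CL ratio = 21.7 / 100 = 0.2170
New dose (same interval) = 2180 × 0.2170 = 473.1 mg

473 mg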